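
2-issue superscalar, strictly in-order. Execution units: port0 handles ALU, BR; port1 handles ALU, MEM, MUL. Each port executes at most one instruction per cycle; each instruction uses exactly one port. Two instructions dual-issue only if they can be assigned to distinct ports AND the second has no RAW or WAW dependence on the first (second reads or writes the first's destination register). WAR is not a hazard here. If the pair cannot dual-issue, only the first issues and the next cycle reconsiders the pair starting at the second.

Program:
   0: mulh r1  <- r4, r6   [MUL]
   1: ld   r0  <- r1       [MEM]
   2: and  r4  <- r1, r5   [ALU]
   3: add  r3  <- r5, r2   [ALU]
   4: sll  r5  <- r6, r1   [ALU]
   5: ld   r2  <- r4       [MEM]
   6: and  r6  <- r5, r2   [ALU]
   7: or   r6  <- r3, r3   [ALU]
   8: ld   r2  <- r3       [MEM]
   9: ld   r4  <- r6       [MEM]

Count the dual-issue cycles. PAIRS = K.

c0: i0 mulh  no-port MUL/MEM
c1: i1+i2 ld/and  pair
c2: i3+i4 add/sll  pair
c3: i5 ld  RAW r2
c4: i6 and  WAW r6
c5: i7+i8 or/ld  pair
c6: i9 ld  tail

PAIRS = 3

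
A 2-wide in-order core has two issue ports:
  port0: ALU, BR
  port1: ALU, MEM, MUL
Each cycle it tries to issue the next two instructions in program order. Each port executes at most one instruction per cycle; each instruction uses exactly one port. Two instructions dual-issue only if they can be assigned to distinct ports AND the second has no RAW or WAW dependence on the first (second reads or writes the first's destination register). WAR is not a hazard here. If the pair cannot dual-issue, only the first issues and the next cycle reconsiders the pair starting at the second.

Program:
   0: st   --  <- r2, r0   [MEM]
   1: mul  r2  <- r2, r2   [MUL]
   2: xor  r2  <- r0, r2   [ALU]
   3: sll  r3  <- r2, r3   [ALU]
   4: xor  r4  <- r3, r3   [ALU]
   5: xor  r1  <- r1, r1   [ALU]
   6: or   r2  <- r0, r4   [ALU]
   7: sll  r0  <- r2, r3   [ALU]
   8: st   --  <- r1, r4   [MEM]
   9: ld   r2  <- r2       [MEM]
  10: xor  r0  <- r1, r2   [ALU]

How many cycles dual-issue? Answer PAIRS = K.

t=0 i0:st.MEM ; no-port MEM/MUL
t=1 i1:mul.MUL ; RAW+WAW r2
t=2 i2:xor.ALU ; RAW r2
t=3 i3:sll.ALU ; RAW r3
t=4 i4,i5:xor.ALU/xor.ALU ; pair
t=5 i6:or.ALU ; RAW r2
t=6 i7,i8:sll.ALU/st.MEM ; pair
t=7 i9:ld.MEM ; RAW r2
t=8 i10:xor.ALU ; tail

PAIRS = 2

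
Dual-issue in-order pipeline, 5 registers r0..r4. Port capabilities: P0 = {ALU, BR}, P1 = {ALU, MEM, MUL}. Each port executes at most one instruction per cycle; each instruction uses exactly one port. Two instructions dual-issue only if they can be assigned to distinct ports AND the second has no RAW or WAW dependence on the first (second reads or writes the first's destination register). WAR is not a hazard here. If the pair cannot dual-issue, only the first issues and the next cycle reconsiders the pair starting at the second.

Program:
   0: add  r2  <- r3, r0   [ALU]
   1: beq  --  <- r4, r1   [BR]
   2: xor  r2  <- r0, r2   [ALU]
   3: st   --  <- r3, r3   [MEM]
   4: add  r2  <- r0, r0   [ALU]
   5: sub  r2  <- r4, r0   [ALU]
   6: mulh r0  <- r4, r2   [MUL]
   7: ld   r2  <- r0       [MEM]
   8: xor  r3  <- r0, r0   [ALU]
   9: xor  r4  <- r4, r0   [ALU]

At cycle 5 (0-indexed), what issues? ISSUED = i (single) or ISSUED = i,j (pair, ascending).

t=0 i0,i1:add beq ; 2-wide
t=1 i2,i3:xor st ; 2-wide
t=2 i4:add ; WAW r2
t=3 i5:sub ; RAW r2
t=4 i6:mulh ; no-port MUL/MEM
t=5 i7,i8:ld xor ; 2-wide
t=6 i9:xor ; tail

ISSUED = 7,8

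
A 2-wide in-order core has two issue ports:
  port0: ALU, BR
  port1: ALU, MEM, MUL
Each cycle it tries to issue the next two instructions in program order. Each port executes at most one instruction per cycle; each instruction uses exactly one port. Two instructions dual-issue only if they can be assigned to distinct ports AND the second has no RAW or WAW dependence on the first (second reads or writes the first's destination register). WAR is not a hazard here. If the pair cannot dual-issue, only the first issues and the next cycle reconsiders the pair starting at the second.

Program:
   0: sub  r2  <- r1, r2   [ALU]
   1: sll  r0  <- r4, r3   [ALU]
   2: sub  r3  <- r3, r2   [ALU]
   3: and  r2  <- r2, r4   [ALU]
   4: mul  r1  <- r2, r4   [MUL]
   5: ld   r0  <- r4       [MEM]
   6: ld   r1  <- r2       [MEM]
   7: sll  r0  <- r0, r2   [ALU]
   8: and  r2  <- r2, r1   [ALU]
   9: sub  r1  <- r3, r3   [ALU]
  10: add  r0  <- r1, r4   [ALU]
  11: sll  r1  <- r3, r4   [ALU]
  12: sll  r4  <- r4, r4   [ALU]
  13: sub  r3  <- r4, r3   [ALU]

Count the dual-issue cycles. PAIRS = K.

t=0 i0&i1:sub.ALU+sll.ALU ; dual
t=1 i2&i3:sub.ALU+and.ALU ; dual
t=2 i4:mul.MUL ; no-port MUL/MEM
t=3 i5:ld.MEM ; no-port MEM/MEM
t=4 i6&i7:ld.MEM+sll.ALU ; dual
t=5 i8&i9:and.ALU+sub.ALU ; dual
t=6 i10&i11:add.ALU+sll.ALU ; dual
t=7 i12:sll.ALU ; RAW r4
t=8 i13:sub.ALU ; tail

PAIRS = 5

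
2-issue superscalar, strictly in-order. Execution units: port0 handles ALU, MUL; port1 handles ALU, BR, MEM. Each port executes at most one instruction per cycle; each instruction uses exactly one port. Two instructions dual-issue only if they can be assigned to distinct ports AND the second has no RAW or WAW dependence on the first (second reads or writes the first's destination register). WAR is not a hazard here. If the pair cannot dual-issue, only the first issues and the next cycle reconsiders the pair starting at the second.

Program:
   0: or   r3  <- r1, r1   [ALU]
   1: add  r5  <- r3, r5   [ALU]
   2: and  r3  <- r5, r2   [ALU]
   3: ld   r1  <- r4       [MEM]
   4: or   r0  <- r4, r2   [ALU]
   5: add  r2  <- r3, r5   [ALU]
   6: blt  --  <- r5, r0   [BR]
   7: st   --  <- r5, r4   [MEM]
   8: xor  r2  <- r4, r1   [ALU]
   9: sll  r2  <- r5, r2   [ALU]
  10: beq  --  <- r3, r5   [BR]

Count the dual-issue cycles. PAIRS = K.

PAIRS = 4

  cy0 -> i0 (or) RAW r3
  cy1 -> i1 (add) RAW r5
  cy2 -> i2,i3 (and/ld) dual
  cy3 -> i4,i5 (or/add) dual
  cy4 -> i6 (blt) no-port BR/MEM
  cy5 -> i7,i8 (st/xor) dual
  cy6 -> i9,i10 (sll/beq) dual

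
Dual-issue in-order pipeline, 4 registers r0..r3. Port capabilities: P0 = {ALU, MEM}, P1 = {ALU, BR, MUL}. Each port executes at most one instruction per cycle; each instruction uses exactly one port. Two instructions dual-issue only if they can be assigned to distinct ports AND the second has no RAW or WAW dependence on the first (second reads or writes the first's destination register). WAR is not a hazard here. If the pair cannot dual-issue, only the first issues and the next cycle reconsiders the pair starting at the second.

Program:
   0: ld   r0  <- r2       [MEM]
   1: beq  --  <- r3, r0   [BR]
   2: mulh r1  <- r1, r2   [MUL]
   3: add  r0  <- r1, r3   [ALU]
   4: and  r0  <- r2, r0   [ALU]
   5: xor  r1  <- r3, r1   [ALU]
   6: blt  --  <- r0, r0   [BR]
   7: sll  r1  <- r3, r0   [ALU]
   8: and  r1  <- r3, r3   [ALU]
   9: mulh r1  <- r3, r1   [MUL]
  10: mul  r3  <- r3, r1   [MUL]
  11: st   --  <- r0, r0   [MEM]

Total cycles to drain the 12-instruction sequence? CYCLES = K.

[0] i0  ld.MEM  -- RAW r0
[1] i1  beq.BR  -- no-port BR/MUL
[2] i2  mulh.MUL  -- RAW r1
[3] i3  add.ALU  -- RAW+WAW r0
[4] i4/i5  and.ALU xor.ALU  -- pair
[5] i6/i7  blt.BR sll.ALU  -- pair
[6] i8  and.ALU  -- RAW+WAW r1
[7] i9  mulh.MUL  -- no-port MUL/MUL
[8] i10/i11  mul.MUL st.MEM  -- pair

CYCLES = 9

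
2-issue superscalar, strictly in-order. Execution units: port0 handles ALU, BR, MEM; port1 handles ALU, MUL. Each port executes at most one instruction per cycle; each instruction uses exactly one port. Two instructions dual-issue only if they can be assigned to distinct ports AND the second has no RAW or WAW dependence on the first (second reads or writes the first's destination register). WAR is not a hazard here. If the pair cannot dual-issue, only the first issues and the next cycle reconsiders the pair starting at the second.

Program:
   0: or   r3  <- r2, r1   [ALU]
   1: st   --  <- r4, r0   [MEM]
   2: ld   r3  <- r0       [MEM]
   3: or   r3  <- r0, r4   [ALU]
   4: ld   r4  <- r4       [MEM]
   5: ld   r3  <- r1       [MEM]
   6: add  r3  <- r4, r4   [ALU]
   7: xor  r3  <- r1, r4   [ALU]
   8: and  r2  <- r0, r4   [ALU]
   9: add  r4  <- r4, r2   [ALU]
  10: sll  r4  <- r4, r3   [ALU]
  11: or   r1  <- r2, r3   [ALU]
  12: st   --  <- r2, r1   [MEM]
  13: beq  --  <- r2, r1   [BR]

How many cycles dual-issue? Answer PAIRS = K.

c0: i0+i1 or;st  dual
c1: i2 ld  WAW r3
c2: i3+i4 or;ld  dual
c3: i5 ld  WAW r3
c4: i6 add  WAW r3
c5: i7+i8 xor;and  dual
c6: i9 add  RAW+WAW r4
c7: i10+i11 sll;or  dual
c8: i12 st  no-port MEM/BR
c9: i13 beq  tail

PAIRS = 4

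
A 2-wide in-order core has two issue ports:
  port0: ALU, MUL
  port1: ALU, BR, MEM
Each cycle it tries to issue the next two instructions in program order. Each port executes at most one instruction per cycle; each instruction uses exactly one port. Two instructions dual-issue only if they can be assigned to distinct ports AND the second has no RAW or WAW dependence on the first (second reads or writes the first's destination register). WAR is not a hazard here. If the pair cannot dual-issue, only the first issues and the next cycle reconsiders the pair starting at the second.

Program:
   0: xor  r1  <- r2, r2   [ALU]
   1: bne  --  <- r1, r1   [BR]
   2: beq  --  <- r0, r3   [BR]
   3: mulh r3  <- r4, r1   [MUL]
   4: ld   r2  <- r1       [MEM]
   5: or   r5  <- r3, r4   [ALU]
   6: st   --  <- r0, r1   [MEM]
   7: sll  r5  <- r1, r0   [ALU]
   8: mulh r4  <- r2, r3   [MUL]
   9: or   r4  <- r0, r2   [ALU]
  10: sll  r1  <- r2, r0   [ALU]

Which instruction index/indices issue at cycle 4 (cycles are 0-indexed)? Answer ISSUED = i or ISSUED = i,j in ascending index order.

  cy0 -> i0 (xor.ALU) RAW r1
  cy1 -> i1 (bne.BR) no-port BR/BR
  cy2 -> i2+i3 (beq.BR/mulh.MUL) dual
  cy3 -> i4+i5 (ld.MEM/or.ALU) dual
  cy4 -> i6+i7 (st.MEM/sll.ALU) dual
  cy5 -> i8 (mulh.MUL) WAW r4
  cy6 -> i9+i10 (or.ALU/sll.ALU) dual

ISSUED = 6,7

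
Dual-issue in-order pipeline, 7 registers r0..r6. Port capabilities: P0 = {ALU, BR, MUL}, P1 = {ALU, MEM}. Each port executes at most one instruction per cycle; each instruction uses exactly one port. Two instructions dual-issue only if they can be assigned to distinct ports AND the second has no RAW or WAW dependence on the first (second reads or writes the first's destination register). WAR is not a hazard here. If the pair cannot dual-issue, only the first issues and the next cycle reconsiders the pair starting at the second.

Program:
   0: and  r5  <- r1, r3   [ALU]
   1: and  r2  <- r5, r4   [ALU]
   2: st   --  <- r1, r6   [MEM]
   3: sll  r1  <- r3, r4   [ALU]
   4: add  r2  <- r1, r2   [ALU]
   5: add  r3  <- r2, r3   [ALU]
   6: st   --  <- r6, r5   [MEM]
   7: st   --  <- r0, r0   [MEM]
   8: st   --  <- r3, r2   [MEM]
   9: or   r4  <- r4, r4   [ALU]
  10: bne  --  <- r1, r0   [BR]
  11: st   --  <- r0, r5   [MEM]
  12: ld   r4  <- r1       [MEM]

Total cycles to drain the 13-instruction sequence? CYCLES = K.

#0 head=0: and i0 RAW r5
#1 head=1: and st i1&i2 dual
#2 head=3: sll i3 RAW r1
#3 head=4: add i4 RAW r2
#4 head=5: add st i5&i6 dual
#5 head=7: st i7 no-port MEM/MEM
#6 head=8: st or i8&i9 dual
#7 head=10: bne st i10&i11 dual
#8 head=12: ld i12 tail

CYCLES = 9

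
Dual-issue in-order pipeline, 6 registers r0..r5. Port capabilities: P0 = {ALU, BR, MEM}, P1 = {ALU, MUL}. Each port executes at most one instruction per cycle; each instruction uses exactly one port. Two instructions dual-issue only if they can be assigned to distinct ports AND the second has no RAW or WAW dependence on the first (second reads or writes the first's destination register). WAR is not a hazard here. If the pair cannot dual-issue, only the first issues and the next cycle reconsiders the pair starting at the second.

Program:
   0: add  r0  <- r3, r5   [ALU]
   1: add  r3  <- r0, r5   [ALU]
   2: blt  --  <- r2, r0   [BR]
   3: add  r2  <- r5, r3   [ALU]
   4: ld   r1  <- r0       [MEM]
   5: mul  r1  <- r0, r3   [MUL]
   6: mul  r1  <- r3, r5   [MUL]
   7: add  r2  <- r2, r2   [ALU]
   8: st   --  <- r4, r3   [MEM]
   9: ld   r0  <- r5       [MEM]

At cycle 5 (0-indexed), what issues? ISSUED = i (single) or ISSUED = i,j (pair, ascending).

  cy0 -> i0 (add.ALU) RAW r0
  cy1 -> i1/i2 (add.ALU/blt.BR) 2-wide
  cy2 -> i3/i4 (add.ALU/ld.MEM) 2-wide
  cy3 -> i5 (mul.MUL) no-port MUL/MUL
  cy4 -> i6/i7 (mul.MUL/add.ALU) 2-wide
  cy5 -> i8 (st.MEM) no-port MEM/MEM
  cy6 -> i9 (ld.MEM) tail

ISSUED = 8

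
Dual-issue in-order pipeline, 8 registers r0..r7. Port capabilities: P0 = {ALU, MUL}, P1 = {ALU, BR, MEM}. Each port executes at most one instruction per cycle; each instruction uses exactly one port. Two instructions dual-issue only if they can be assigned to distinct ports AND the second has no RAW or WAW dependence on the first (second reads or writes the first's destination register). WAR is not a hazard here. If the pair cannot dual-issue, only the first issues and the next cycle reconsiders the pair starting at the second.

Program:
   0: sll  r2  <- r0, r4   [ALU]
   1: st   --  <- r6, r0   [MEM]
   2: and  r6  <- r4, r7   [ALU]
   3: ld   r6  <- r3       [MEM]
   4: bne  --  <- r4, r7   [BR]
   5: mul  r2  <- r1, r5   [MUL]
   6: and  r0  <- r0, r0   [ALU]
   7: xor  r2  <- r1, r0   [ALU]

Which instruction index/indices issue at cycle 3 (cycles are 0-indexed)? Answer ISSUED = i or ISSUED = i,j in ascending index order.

[0] i0,i1  sll st  -- 2-wide
[1] i2  and  -- WAW r6
[2] i3  ld  -- no-port MEM/BR
[3] i4,i5  bne mul  -- 2-wide
[4] i6  and  -- RAW r0
[5] i7  xor  -- tail

ISSUED = 4,5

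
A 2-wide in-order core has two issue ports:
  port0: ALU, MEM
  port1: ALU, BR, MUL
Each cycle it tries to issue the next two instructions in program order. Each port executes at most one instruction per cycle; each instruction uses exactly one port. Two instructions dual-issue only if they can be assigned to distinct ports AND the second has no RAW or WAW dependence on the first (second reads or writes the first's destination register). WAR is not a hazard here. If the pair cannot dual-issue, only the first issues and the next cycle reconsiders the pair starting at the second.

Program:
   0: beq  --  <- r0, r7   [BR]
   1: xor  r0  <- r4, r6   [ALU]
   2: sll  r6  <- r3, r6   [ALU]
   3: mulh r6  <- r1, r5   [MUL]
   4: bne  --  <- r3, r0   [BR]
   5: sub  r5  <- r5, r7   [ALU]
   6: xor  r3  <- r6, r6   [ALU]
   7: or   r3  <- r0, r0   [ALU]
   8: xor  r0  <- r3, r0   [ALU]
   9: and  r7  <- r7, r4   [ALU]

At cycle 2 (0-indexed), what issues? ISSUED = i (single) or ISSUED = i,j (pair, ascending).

ISSUED = 3

0. beq xor @i0,i1  | pair
1. sll @i2  | WAW r6
2. mulh @i3  | no-port MUL/BR
3. bne sub @i4,i5  | pair
4. xor @i6  | WAW r3
5. or @i7  | RAW r3
6. xor and @i8,i9  | pair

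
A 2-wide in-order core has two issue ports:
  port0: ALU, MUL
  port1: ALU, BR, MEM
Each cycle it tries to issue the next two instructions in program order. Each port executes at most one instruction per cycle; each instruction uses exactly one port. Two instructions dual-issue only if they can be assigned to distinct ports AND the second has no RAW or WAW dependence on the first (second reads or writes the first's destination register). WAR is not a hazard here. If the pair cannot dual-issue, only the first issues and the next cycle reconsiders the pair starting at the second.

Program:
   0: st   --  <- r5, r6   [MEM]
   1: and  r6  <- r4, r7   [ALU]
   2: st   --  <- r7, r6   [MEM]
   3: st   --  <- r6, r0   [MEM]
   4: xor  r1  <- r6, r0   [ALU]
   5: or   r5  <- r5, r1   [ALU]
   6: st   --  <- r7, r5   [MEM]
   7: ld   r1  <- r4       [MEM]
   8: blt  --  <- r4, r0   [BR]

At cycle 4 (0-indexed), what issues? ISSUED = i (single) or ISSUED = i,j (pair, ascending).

[0] i0,i1  st.MEM/and.ALU  -- pair
[1] i2  st.MEM  -- no-port MEM/MEM
[2] i3,i4  st.MEM/xor.ALU  -- pair
[3] i5  or.ALU  -- RAW r5
[4] i6  st.MEM  -- no-port MEM/MEM
[5] i7  ld.MEM  -- no-port MEM/BR
[6] i8  blt.BR  -- tail

ISSUED = 6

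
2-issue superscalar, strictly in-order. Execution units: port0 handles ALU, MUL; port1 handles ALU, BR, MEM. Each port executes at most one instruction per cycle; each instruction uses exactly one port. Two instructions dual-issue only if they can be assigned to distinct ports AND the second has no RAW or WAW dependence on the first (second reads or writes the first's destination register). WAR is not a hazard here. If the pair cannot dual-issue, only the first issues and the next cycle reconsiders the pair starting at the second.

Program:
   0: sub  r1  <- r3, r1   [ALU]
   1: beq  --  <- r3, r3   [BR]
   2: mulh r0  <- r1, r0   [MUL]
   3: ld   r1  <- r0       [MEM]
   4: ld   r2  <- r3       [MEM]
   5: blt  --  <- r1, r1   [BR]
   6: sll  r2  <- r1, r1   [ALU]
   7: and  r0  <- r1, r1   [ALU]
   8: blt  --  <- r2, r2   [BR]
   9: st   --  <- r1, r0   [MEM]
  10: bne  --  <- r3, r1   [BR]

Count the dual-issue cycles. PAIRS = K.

t=0 i0/i1:sub.ALU beq.BR ; pair
t=1 i2:mulh.MUL ; RAW r0
t=2 i3:ld.MEM ; no-port MEM/MEM
t=3 i4:ld.MEM ; no-port MEM/BR
t=4 i5/i6:blt.BR sll.ALU ; pair
t=5 i7/i8:and.ALU blt.BR ; pair
t=6 i9:st.MEM ; no-port MEM/BR
t=7 i10:bne.BR ; tail

PAIRS = 3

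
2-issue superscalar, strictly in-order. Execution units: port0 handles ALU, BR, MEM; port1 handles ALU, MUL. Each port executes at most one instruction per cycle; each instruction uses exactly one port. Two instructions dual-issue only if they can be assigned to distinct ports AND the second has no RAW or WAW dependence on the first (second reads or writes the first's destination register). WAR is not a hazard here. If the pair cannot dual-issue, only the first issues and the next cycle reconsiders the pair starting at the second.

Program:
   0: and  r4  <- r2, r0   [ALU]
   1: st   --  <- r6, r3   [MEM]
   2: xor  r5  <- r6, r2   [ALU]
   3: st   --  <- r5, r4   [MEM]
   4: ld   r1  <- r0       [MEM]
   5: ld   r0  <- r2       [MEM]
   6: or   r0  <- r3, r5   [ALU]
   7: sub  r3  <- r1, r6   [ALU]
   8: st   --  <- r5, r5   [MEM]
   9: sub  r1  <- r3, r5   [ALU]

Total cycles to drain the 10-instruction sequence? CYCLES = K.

CYCLES = 7

[0] i0&i1  and st  -- pair
[1] i2  xor  -- RAW r5
[2] i3  st  -- no-port MEM/MEM
[3] i4  ld  -- no-port MEM/MEM
[4] i5  ld  -- WAW r0
[5] i6&i7  or sub  -- pair
[6] i8&i9  st sub  -- pair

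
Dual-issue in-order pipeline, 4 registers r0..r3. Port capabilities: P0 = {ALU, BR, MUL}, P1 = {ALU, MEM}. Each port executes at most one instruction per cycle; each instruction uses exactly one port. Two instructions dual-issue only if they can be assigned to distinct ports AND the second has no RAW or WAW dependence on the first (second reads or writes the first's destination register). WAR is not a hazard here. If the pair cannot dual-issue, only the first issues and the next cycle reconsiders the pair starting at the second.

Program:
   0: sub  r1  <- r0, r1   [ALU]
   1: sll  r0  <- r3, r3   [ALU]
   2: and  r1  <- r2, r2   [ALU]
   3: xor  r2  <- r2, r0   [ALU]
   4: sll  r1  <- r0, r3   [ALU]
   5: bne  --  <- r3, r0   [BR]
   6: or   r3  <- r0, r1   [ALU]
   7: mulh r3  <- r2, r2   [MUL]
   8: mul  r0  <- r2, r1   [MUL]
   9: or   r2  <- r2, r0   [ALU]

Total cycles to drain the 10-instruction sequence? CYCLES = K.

t=0 i0/i1:sub+sll ; dual
t=1 i2/i3:and+xor ; dual
t=2 i4/i5:sll+bne ; dual
t=3 i6:or ; WAW r3
t=4 i7:mulh ; no-port MUL/MUL
t=5 i8:mul ; RAW r0
t=6 i9:or ; tail

CYCLES = 7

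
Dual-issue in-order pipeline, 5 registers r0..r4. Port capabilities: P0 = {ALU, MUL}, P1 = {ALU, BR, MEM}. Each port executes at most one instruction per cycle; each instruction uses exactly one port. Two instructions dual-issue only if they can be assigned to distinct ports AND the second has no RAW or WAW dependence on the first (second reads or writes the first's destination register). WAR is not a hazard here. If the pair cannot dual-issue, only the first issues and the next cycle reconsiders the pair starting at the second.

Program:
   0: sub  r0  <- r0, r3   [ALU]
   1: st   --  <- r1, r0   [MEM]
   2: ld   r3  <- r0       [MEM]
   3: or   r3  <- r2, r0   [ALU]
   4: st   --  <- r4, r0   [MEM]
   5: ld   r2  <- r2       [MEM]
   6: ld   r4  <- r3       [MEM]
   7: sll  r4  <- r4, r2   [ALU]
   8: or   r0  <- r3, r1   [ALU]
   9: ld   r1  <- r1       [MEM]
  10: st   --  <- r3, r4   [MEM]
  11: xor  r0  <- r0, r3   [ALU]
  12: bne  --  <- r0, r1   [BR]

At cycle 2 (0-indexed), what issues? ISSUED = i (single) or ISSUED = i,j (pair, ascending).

  cy0 -> i0 (sub.ALU) RAW r0
  cy1 -> i1 (st.MEM) no-port MEM/MEM
  cy2 -> i2 (ld.MEM) WAW r3
  cy3 -> i3&i4 (or.ALU st.MEM) 2-wide
  cy4 -> i5 (ld.MEM) no-port MEM/MEM
  cy5 -> i6 (ld.MEM) RAW+WAW r4
  cy6 -> i7&i8 (sll.ALU or.ALU) 2-wide
  cy7 -> i9 (ld.MEM) no-port MEM/MEM
  cy8 -> i10&i11 (st.MEM xor.ALU) 2-wide
  cy9 -> i12 (bne.BR) tail

ISSUED = 2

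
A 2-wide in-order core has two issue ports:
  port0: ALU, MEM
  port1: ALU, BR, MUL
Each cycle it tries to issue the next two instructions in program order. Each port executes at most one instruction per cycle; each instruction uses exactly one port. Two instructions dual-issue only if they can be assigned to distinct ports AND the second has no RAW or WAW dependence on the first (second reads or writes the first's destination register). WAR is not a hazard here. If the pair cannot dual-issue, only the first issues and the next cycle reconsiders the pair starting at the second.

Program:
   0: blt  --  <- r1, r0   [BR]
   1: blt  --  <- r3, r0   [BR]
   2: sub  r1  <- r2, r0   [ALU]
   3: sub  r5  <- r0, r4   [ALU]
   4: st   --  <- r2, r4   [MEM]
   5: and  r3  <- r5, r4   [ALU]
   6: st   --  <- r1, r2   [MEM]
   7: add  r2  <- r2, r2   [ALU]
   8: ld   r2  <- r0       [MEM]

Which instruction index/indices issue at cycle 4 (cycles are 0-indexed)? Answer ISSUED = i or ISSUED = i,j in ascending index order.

#0 head=0: blt.BR i0 no-port BR/BR
#1 head=1: blt.BR+sub.ALU i1/i2 2-wide
#2 head=3: sub.ALU+st.MEM i3/i4 2-wide
#3 head=5: and.ALU+st.MEM i5/i6 2-wide
#4 head=7: add.ALU i7 WAW r2
#5 head=8: ld.MEM i8 tail

ISSUED = 7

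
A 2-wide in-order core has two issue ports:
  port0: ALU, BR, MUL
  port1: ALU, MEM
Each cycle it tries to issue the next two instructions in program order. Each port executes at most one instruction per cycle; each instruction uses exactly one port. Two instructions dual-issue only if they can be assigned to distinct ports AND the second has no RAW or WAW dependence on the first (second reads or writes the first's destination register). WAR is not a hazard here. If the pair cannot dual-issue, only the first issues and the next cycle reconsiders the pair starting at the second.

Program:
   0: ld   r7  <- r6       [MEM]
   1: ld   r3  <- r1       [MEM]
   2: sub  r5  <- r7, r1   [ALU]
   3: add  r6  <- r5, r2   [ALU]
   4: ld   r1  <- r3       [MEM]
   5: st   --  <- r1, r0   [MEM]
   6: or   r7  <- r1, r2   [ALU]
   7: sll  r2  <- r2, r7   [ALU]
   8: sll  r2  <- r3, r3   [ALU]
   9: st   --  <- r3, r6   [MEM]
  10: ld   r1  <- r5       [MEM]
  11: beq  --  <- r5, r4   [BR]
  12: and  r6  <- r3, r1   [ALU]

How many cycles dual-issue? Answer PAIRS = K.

c0: i0 ld.MEM  no-port MEM/MEM
c1: i1,i2 ld.MEM+sub.ALU  2-wide
c2: i3,i4 add.ALU+ld.MEM  2-wide
c3: i5,i6 st.MEM+or.ALU  2-wide
c4: i7 sll.ALU  WAW r2
c5: i8,i9 sll.ALU+st.MEM  2-wide
c6: i10,i11 ld.MEM+beq.BR  2-wide
c7: i12 and.ALU  tail

PAIRS = 5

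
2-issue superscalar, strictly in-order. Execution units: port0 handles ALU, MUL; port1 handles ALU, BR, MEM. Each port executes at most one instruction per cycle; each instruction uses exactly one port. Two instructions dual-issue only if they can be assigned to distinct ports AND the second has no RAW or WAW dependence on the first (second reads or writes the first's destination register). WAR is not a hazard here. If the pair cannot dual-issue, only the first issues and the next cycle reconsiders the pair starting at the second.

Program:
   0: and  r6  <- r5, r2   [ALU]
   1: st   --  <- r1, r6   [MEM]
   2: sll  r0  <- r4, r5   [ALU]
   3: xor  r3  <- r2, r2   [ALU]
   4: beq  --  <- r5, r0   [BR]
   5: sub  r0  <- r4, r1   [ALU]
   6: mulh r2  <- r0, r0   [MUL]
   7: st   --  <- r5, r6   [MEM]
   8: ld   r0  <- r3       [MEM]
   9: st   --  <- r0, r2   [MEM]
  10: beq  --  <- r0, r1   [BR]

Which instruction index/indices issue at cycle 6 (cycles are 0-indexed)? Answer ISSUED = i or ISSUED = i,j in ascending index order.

[0] i0  and  -- RAW r6
[1] i1&i2  st;sll  -- pair
[2] i3&i4  xor;beq  -- pair
[3] i5  sub  -- RAW r0
[4] i6&i7  mulh;st  -- pair
[5] i8  ld  -- no-port MEM/MEM
[6] i9  st  -- no-port MEM/BR
[7] i10  beq  -- tail

ISSUED = 9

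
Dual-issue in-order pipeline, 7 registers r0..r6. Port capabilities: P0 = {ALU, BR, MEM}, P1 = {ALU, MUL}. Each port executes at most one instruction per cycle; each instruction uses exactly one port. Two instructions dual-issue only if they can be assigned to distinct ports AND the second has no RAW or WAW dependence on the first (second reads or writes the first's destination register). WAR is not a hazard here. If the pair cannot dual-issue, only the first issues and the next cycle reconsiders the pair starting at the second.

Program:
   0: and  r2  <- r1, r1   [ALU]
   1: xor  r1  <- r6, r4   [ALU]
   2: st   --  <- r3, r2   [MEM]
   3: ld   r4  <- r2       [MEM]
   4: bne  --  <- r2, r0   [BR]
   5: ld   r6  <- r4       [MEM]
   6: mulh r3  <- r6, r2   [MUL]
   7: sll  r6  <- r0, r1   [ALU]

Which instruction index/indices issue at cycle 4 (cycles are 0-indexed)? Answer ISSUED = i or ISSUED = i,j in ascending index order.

ISSUED = 5

#0 head=0: and/xor i0&i1 pair
#1 head=2: st i2 no-port MEM/MEM
#2 head=3: ld i3 no-port MEM/BR
#3 head=4: bne i4 no-port BR/MEM
#4 head=5: ld i5 RAW r6
#5 head=6: mulh/sll i6&i7 pair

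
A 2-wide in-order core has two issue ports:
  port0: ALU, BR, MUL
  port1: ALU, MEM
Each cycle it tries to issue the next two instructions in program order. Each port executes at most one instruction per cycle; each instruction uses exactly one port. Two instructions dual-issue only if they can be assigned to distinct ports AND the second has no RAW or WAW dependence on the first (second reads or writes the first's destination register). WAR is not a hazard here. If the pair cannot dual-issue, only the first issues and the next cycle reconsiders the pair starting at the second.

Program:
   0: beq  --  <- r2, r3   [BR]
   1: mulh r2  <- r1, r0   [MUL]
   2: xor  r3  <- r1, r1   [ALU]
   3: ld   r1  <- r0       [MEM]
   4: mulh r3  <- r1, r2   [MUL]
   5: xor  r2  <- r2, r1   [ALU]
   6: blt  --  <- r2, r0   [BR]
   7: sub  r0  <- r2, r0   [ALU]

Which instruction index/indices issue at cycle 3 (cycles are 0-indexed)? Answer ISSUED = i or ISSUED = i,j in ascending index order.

c0: i0 beq.BR  no-port BR/MUL
c1: i1&i2 mulh.MUL xor.ALU  2-wide
c2: i3 ld.MEM  RAW r1
c3: i4&i5 mulh.MUL xor.ALU  2-wide
c4: i6&i7 blt.BR sub.ALU  2-wide

ISSUED = 4,5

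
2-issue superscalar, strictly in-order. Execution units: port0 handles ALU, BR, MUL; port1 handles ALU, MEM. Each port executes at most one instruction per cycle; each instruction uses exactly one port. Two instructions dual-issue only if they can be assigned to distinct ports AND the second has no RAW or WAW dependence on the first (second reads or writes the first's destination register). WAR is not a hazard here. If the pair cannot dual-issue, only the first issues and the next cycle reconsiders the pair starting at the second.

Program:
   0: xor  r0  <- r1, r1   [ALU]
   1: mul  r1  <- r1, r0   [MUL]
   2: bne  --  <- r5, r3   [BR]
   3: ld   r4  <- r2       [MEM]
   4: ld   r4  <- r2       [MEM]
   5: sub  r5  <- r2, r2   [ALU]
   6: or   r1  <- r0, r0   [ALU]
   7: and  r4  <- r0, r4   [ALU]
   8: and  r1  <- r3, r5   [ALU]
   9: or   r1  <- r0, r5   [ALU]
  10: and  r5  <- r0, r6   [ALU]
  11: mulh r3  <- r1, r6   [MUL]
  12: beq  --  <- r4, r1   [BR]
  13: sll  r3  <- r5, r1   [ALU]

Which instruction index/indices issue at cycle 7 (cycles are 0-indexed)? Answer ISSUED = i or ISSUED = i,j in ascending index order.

0. xor.ALU @i0  | RAW r0
1. mul.MUL @i1  | no-port MUL/BR
2. bne.BR ld.MEM @i2,i3  | 2-wide
3. ld.MEM sub.ALU @i4,i5  | 2-wide
4. or.ALU and.ALU @i6,i7  | 2-wide
5. and.ALU @i8  | WAW r1
6. or.ALU and.ALU @i9,i10  | 2-wide
7. mulh.MUL @i11  | no-port MUL/BR
8. beq.BR sll.ALU @i12,i13  | 2-wide

ISSUED = 11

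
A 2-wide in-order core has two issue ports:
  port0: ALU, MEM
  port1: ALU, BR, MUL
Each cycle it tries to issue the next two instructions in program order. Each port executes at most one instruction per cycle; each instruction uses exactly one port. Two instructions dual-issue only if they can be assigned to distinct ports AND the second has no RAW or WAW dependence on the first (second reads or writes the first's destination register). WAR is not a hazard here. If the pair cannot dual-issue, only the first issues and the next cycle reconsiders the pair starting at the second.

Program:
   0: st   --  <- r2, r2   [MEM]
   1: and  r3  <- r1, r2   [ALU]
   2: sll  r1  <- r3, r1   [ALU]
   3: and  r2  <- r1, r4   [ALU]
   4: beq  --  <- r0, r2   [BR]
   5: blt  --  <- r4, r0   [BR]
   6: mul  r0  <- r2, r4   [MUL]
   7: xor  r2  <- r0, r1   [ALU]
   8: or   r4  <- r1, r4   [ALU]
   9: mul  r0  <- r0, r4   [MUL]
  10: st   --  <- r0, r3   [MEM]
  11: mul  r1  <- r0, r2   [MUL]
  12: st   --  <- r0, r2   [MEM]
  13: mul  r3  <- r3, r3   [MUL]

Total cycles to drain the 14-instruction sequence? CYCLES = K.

#0 head=0: st.MEM;and.ALU i0&i1 2-wide
#1 head=2: sll.ALU i2 RAW r1
#2 head=3: and.ALU i3 RAW r2
#3 head=4: beq.BR i4 no-port BR/BR
#4 head=5: blt.BR i5 no-port BR/MUL
#5 head=6: mul.MUL i6 RAW r0
#6 head=7: xor.ALU;or.ALU i7&i8 2-wide
#7 head=9: mul.MUL i9 RAW r0
#8 head=10: st.MEM;mul.MUL i10&i11 2-wide
#9 head=12: st.MEM;mul.MUL i12&i13 2-wide

CYCLES = 10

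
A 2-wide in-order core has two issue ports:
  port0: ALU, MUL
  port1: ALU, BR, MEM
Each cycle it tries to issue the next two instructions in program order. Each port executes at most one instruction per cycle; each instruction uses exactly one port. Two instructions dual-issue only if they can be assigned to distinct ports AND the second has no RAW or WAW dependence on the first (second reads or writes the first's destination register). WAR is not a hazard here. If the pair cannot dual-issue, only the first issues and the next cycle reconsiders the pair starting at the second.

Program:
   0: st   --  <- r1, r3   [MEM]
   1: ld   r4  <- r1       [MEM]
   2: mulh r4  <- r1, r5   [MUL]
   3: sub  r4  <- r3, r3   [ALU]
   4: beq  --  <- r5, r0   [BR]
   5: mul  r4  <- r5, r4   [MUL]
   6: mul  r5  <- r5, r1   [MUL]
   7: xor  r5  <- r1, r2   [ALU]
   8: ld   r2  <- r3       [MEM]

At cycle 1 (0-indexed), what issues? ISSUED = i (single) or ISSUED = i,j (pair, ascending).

t=0 i0:st ; no-port MEM/MEM
t=1 i1:ld ; WAW r4
t=2 i2:mulh ; WAW r4
t=3 i3&i4:sub;beq ; pair
t=4 i5:mul ; no-port MUL/MUL
t=5 i6:mul ; WAW r5
t=6 i7&i8:xor;ld ; pair

ISSUED = 1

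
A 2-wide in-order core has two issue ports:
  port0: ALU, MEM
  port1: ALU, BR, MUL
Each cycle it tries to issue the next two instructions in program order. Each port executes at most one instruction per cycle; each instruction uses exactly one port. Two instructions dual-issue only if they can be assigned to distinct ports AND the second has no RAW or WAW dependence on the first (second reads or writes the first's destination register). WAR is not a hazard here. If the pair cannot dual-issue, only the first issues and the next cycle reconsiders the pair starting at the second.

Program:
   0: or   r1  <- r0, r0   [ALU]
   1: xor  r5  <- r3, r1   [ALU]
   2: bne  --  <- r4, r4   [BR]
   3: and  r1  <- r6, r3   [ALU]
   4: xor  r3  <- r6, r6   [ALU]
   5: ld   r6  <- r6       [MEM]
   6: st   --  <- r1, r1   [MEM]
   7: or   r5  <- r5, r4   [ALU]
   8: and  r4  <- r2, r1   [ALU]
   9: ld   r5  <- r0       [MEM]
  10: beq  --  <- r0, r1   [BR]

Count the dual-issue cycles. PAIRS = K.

PAIRS = 4

c0: i0 or  RAW r1
c1: i1/i2 xor/bne  2-wide
c2: i3/i4 and/xor  2-wide
c3: i5 ld  no-port MEM/MEM
c4: i6/i7 st/or  2-wide
c5: i8/i9 and/ld  2-wide
c6: i10 beq  tail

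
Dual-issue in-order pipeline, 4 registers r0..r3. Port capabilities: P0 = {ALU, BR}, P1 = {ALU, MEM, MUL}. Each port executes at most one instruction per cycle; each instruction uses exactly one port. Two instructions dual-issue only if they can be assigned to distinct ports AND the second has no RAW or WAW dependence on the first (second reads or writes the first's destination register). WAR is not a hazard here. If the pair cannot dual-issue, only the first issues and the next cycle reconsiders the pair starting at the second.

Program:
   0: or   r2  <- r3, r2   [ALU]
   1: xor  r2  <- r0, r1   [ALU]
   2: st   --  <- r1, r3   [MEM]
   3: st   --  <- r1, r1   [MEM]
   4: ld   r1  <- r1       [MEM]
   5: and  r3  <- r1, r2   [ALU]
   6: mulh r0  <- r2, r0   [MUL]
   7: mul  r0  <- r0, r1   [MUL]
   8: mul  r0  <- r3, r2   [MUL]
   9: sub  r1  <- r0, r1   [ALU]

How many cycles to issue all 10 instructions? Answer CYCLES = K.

c0: i0 or  WAW r2
c1: i1/i2 xor st  pair
c2: i3 st  no-port MEM/MEM
c3: i4 ld  RAW r1
c4: i5/i6 and mulh  pair
c5: i7 mul  no-port MUL/MUL
c6: i8 mul  RAW r0
c7: i9 sub  tail

CYCLES = 8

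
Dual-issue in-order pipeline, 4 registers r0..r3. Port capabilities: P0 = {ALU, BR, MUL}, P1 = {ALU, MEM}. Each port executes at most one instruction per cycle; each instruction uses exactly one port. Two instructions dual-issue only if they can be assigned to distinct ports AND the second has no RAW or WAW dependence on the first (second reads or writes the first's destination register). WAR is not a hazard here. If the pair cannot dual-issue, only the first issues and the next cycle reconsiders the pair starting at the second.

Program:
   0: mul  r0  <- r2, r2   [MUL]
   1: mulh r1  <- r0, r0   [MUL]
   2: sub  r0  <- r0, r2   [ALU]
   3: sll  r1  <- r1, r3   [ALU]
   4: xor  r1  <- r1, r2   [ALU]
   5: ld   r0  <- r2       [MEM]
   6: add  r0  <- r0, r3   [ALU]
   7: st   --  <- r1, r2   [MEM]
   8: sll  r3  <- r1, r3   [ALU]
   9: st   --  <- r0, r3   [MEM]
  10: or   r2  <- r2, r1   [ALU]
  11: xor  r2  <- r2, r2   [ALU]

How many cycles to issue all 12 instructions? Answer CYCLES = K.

[0] i0  mul.MUL  -- no-port MUL/MUL
[1] i1,i2  mulh.MUL/sub.ALU  -- 2-wide
[2] i3  sll.ALU  -- RAW+WAW r1
[3] i4,i5  xor.ALU/ld.MEM  -- 2-wide
[4] i6,i7  add.ALU/st.MEM  -- 2-wide
[5] i8  sll.ALU  -- RAW r3
[6] i9,i10  st.MEM/or.ALU  -- 2-wide
[7] i11  xor.ALU  -- tail

CYCLES = 8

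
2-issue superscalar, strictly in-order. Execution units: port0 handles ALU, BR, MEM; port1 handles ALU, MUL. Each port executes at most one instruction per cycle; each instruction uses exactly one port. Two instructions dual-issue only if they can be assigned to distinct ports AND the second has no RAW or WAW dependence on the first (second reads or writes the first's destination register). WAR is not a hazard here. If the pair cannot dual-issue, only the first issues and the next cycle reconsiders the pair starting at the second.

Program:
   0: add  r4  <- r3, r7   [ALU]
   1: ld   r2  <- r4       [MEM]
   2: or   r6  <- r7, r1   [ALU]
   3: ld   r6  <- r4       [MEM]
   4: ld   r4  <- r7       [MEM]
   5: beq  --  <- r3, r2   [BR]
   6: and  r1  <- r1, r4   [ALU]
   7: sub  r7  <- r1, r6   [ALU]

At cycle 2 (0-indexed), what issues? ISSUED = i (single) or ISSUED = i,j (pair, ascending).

ISSUED = 3

c0: i0 add.ALU  RAW r4
c1: i1/i2 ld.MEM;or.ALU  2-wide
c2: i3 ld.MEM  no-port MEM/MEM
c3: i4 ld.MEM  no-port MEM/BR
c4: i5/i6 beq.BR;and.ALU  2-wide
c5: i7 sub.ALU  tail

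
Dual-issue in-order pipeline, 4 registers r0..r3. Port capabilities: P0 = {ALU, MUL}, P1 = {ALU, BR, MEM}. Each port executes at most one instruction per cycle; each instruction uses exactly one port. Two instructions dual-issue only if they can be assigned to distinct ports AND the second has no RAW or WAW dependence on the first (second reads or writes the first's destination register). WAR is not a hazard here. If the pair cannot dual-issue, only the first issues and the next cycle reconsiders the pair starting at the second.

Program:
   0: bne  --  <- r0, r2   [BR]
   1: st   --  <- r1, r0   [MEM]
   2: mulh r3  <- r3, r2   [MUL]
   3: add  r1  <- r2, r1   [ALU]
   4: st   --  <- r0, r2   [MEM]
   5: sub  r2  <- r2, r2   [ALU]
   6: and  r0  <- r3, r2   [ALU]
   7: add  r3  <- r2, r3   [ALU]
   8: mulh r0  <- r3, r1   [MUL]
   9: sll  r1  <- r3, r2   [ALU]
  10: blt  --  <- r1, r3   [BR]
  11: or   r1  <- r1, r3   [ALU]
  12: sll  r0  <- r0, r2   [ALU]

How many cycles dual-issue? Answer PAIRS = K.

  cy0 -> i0 (bne.BR) no-port BR/MEM
  cy1 -> i1/i2 (st.MEM+mulh.MUL) 2-wide
  cy2 -> i3/i4 (add.ALU+st.MEM) 2-wide
  cy3 -> i5 (sub.ALU) RAW r2
  cy4 -> i6/i7 (and.ALU+add.ALU) 2-wide
  cy5 -> i8/i9 (mulh.MUL+sll.ALU) 2-wide
  cy6 -> i10/i11 (blt.BR+or.ALU) 2-wide
  cy7 -> i12 (sll.ALU) tail

PAIRS = 5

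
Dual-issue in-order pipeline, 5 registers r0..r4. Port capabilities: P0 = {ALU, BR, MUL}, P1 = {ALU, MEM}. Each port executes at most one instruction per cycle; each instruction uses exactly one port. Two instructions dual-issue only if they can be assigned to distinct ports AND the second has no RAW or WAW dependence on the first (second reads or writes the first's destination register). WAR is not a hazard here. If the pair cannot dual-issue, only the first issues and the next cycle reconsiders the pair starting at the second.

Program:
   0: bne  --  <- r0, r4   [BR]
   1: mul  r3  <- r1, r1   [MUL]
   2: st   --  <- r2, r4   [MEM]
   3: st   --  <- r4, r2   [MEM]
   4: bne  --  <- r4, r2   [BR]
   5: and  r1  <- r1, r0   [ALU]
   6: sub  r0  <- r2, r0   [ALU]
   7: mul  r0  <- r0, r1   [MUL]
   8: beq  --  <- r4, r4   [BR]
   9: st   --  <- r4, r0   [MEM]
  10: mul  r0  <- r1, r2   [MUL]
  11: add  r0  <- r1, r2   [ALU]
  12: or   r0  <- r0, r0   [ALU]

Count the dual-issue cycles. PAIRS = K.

#0 head=0: bne i0 no-port BR/MUL
#1 head=1: mul+st i1/i2 2-wide
#2 head=3: st+bne i3/i4 2-wide
#3 head=5: and+sub i5/i6 2-wide
#4 head=7: mul i7 no-port MUL/BR
#5 head=8: beq+st i8/i9 2-wide
#6 head=10: mul i10 WAW r0
#7 head=11: add i11 RAW+WAW r0
#8 head=12: or i12 tail

PAIRS = 4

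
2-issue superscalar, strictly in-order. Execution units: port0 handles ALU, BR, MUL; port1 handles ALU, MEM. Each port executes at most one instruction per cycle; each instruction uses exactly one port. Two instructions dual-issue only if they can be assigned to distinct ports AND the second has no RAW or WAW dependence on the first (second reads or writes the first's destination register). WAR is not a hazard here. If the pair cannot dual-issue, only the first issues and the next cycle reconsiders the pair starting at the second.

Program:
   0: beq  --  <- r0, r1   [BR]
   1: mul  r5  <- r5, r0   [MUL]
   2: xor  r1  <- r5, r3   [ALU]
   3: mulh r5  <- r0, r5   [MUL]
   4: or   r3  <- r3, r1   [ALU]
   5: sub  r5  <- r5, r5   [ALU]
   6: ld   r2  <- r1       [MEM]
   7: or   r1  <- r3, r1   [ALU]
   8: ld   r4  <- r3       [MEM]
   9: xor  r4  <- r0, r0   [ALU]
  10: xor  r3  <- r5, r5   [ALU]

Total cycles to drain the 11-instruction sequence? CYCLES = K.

CYCLES = 7

t=0 i0:beq ; no-port BR/MUL
t=1 i1:mul ; RAW r5
t=2 i2+i3:xor mulh ; 2-wide
t=3 i4+i5:or sub ; 2-wide
t=4 i6+i7:ld or ; 2-wide
t=5 i8:ld ; WAW r4
t=6 i9+i10:xor xor ; 2-wide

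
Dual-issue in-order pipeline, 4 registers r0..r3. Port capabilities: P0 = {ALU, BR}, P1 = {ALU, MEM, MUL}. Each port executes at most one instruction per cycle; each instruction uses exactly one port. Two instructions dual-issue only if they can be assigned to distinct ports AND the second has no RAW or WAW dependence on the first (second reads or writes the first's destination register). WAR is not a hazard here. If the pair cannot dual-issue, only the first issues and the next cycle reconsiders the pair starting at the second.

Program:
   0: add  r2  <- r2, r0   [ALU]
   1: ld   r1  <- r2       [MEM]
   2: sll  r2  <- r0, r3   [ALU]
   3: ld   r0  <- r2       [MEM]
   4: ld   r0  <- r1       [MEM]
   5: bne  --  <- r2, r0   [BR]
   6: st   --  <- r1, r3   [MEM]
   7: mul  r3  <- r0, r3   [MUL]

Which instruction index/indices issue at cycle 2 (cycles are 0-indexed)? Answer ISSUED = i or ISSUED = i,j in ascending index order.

ISSUED = 3

[0] i0  add.ALU  -- RAW r2
[1] i1&i2  ld.MEM;sll.ALU  -- dual
[2] i3  ld.MEM  -- no-port MEM/MEM
[3] i4  ld.MEM  -- RAW r0
[4] i5&i6  bne.BR;st.MEM  -- dual
[5] i7  mul.MUL  -- tail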